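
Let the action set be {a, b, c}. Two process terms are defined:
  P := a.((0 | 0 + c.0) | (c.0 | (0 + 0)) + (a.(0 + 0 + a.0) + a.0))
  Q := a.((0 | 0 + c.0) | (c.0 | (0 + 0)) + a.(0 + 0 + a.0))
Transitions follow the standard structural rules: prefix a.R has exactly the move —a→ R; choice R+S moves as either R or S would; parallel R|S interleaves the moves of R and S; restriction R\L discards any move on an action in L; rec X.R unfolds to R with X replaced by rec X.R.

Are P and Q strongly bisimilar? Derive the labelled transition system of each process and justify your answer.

Reachable graph of P (7 states):
  s0 = a.((0 | 0 + c.0) | (c.0 | (0 + 0)) + (a.(0 + 0 + a.0) + a.0)) :: =a=> s1
  s1 = (0 | 0 + c.0) | (c.0 | (0 + 0)) + (a.(0 + 0 + a.0) + a.0) :: =a=> s2, =a=> s3, =c=> s4, =c=> s5
  s2 = 0 :: (no moves)
  s3 = 0 + 0 + a.0 :: =a=> s2
  s4 = (0 | 0 + c.0) | (0 | (0 + 0)) :: =c=> s6
  s5 = 0 | (c.0 | (0 + 0)) :: =c=> s6
  s6 = 0 | (0 | (0 + 0)) :: (no moves)
Reachable graph of Q (7 states):
  t0 = a.((0 | 0 + c.0) | (c.0 | (0 + 0)) + a.(0 + 0 + a.0)) :: =a=> t1
  t1 = (0 | 0 + c.0) | (c.0 | (0 + 0)) + a.(0 + 0 + a.0) :: =a=> t2, =c=> t3, =c=> t4
  t2 = 0 + 0 + a.0 :: =a=> t5
  t3 = (0 | 0 + c.0) | (0 | (0 + 0)) :: =c=> t6
  t4 = 0 | (c.0 | (0 + 0)) :: =c=> t6
  t5 = 0 :: (no moves)
  t6 = 0 | (0 | (0 + 0)) :: (no moves)
Bisimilarity quotient blocks:
  B0 = {s0}
  B1 = {s1}
  B2 = {s4, s5, t3, t4}
  B3 = {s2, s6, t5, t6}
  B4 = {s3, t2}
  B5 = {t0}
  B6 = {t1}
s0 ∈ B0, t0 ∈ B5 → different blocks

not bisimilar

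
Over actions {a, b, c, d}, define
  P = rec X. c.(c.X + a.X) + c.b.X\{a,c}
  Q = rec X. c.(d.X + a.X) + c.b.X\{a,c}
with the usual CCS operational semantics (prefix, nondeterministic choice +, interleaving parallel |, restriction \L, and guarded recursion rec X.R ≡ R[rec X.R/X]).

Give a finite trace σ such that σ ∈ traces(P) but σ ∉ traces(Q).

cc

LTS(P): 4 reachable states
  p0 = rec X. c.(c.X + a.X) + c.b.X\{a,c} → —c→ p1, —c→ p2
  p1 = b.(rec X. c.(c.X + a.X) + c.b.X\{a,c})\{a,c} → —b→ p3
  p2 = c.(rec X. c.(c.X + a.X) + c.b.X\{a,c}) + a.(rec X. c.(c.X + a.X) + c.b.X\{a,c}) → —a→ p0, —c→ p0
  p3 = (rec X. c.(c.X + a.X) + c.b.X\{a,c})\{a,c} → deadlocked
LTS(Q): 4 reachable states
  q0 = rec X. c.(d.X + a.X) + c.b.X\{a,c} → —c→ q1, —c→ q2
  q1 = b.(rec X. c.(d.X + a.X) + c.b.X\{a,c})\{a,c} → —b→ q3
  q2 = d.(rec X. c.(d.X + a.X) + c.b.X\{a,c}) + a.(rec X. c.(d.X + a.X) + c.b.X\{a,c}) → —a→ q0, —d→ q0
  q3 = (rec X. c.(d.X + a.X) + c.b.X\{a,c})\{a,c} → deadlocked
Run σ = ⟨cc⟩ on P: start {p0}
  step 1 (c): {p1, p2}
  step 2 (c): {p0}
  ✓ P
Run σ = ⟨cc⟩ on Q: start {q0}
  step 1 (c): {q1, q2}
  step 2 (c): ∅ (Q stuck)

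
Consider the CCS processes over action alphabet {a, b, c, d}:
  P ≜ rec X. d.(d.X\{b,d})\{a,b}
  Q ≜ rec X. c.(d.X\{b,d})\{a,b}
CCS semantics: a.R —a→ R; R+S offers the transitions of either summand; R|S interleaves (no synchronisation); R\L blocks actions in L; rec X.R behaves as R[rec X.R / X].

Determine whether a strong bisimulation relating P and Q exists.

P's transition system — 3 states:
  p0 = rec X. d.(d.X\{b,d})\{a,b} → -d-> p1
  p1 = (d.(rec X. d.(d.X\{b,d})\{a,b})\{b,d})\{a,b} → -d-> p2
  p2 = (rec X. d.(d.X\{b,d})\{a,b})\{b,d}\{a,b} → ·
Q's transition system — 4 states:
  q0 = rec X. c.(d.X\{b,d})\{a,b} → -c-> q1
  q1 = (d.(rec X. c.(d.X\{b,d})\{a,b})\{b,d})\{a,b} → -d-> q2
  q2 = (rec X. c.(d.X\{b,d})\{a,b})\{b,d}\{a,b} → -c-> q3
  q3 = (d.(rec X. c.(d.X\{b,d})\{a,b})\{b,d})\{a,b}\{b,d}\{a,b} → ·
Partition-refinement fixed point:
  B0 = {p0}
  B1 = {p1}
  B2 = {p2, q3}
  B3 = {q0}
  B4 = {q1}
  B5 = {q2}
p0 ∈ B0, q0 ∈ B3 → different blocks

NO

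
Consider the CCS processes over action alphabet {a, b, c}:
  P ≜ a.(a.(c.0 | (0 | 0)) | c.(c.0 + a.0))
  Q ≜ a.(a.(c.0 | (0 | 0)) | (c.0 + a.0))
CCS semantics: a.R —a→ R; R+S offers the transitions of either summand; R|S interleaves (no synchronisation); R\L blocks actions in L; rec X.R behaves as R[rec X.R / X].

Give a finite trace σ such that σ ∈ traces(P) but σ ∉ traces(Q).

Reachable graph of P (10 states):
  s0 = a.(a.(c.0 | (0 | 0)) | c.(c.0 + a.0)) ⊢ --a--▸ s1
  s1 = a.(c.0 | (0 | 0)) | c.(c.0 + a.0) ⊢ --a--▸ s2, --c--▸ s3
  s2 = c.0 | (0 | 0) | c.(c.0 + a.0) ⊢ --c--▸ s4, --c--▸ s5
  s3 = a.(c.0 | (0 | 0)) | (c.0 + a.0) ⊢ --a--▸ s5, --a--▸ s6, --c--▸ s6
  s4 = 0 | (0 | 0) | c.(c.0 + a.0) ⊢ --c--▸ s7
  s5 = c.0 | (0 | 0) | (c.0 + a.0) ⊢ --a--▸ s8, --c--▸ s7, --c--▸ s8
  s6 = a.(c.0 | (0 | 0)) | 0 ⊢ --a--▸ s8
  s7 = 0 | (0 | 0) | (c.0 + a.0) ⊢ --a--▸ s9, --c--▸ s9
  s8 = c.0 | (0 | 0) | 0 ⊢ --c--▸ s9
  s9 = 0 | (0 | 0) | 0 ⊢ deadlocked
Reachable graph of Q (7 states):
  t0 = a.(a.(c.0 | (0 | 0)) | (c.0 + a.0)) ⊢ --a--▸ t1
  t1 = a.(c.0 | (0 | 0)) | (c.0 + a.0) ⊢ --a--▸ t2, --a--▸ t3, --c--▸ t2
  t2 = a.(c.0 | (0 | 0)) | 0 ⊢ --a--▸ t4
  t3 = c.0 | (0 | 0) | (c.0 + a.0) ⊢ --a--▸ t4, --c--▸ t4, --c--▸ t5
  t4 = c.0 | (0 | 0) | 0 ⊢ --c--▸ t6
  t5 = 0 | (0 | 0) | (c.0 + a.0) ⊢ --a--▸ t6, --c--▸ t6
  t6 = 0 | (0 | 0) | 0 ⊢ deadlocked
Run σ = ⟨acc⟩ on P: start {s0}
  [1] a ⇒ {s1}
  [2] c ⇒ {s3}
  [3] c ⇒ {s6}
  P completes σ.
Run σ = ⟨acc⟩ on Q: start {t0}
  [1] a ⇒ {t1}
  [2] c ⇒ {t2}
  [3] c ⇒ ∅ (Q stuck)

acc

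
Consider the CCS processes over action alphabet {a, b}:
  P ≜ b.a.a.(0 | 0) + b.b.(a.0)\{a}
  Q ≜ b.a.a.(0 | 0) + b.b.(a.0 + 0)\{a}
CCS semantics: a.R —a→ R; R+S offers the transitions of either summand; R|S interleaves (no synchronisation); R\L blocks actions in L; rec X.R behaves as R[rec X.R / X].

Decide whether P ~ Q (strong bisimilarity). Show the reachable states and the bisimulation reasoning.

Reachable graph of P (6 states):
  p0 = b.a.a.(0 | 0) + b.b.(a.0)\{a} has moves —b→ p1, —b→ p2
  p1 = a.a.(0 | 0) has moves —a→ p3
  p2 = b.(a.0)\{a} has moves —b→ p4
  p3 = a.(0 | 0) has moves —a→ p5
  p4 = (a.0)\{a} has moves deadlocked
  p5 = 0 | 0 has moves deadlocked
Reachable graph of Q (6 states):
  q0 = b.a.a.(0 | 0) + b.b.(a.0 + 0)\{a} has moves —b→ q1, —b→ q2
  q1 = a.a.(0 | 0) has moves —a→ q3
  q2 = b.(a.0 + 0)\{a} has moves —b→ q4
  q3 = a.(0 | 0) has moves —a→ q5
  q4 = (a.0 + 0)\{a} has moves deadlocked
  q5 = 0 | 0 has moves deadlocked
Coarsest stable partition (strong bisimilarity classes):
  B0 = {p0, q0}
  B1 = {p1, q1}
  B2 = {p3, q3}
  B3 = {p4, p5, q4, q5}
  B4 = {p2, q2}
p0 ∈ B0, q0 ∈ B0 → same block

P ~ Q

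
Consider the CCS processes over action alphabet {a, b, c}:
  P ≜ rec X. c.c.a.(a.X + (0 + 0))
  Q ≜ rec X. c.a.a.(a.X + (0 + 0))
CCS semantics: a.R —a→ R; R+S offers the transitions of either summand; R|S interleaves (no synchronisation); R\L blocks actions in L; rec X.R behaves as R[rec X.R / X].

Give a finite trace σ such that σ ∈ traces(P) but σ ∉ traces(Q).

cc

Reachable graph of P (4 states):
  u0 = rec X. c.c.a.(a.X + (0 + 0)) has moves ··c··> u1
  u1 = c.a.(a.(rec X. c.c.a.(a.X + (0 + 0))) + (0 + 0)) has moves ··c··> u2
  u2 = a.(a.(rec X. c.c.a.(a.X + (0 + 0))) + (0 + 0)) has moves ··a··> u3
  u3 = a.(rec X. c.c.a.(a.X + (0 + 0))) + (0 + 0) has moves ··a··> u0
Reachable graph of Q (4 states):
  v0 = rec X. c.a.a.(a.X + (0 + 0)) has moves ··c··> v1
  v1 = a.a.(a.(rec X. c.a.a.(a.X + (0 + 0))) + (0 + 0)) has moves ··a··> v2
  v2 = a.(a.(rec X. c.a.a.(a.X + (0 + 0))) + (0 + 0)) has moves ··a··> v3
  v3 = a.(rec X. c.a.a.(a.X + (0 + 0))) + (0 + 0) has moves ··a··> v0
Executing cc from P (initial set {u0}):
  after c @ step 1: {u1}
  after c @ step 2: {u2}
  — P admits the full trace.
Executing cc from Q (initial set {v0}):
  after c @ step 1: {v1}
  after c @ step 2: ∅ (Q stuck)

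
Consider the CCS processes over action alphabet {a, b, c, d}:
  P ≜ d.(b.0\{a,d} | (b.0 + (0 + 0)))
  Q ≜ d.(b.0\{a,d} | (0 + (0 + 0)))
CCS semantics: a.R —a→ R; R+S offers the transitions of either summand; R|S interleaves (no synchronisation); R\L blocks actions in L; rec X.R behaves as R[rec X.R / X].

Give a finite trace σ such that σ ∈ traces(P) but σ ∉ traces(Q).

Reachable graph of P (5 states):
  u0 = d.(b.0\{a,d} | (b.0 + (0 + 0))) :: =d=> u1
  u1 = b.0\{a,d} | (b.0 + (0 + 0)) :: =b=> u2, =b=> u3
  u2 = 0\{a,d} | (b.0 + (0 + 0)) :: =b=> u4
  u3 = b.0\{a,d} | 0 :: =b=> u4
  u4 = 0\{a,d} | 0 :: stopped
Reachable graph of Q (3 states):
  v0 = d.(b.0\{a,d} | (0 + (0 + 0))) :: =d=> v1
  v1 = b.0\{a,d} | (0 + (0 + 0)) :: =b=> v2
  v2 = 0\{a,d} | (0 + (0 + 0)) :: stopped
Executing dbb from P (initial set {u0}):
  after d @ step 1: {u1}
  after b @ step 2: {u2, u3}
  after b @ step 3: {u4}
  ✓ P
Executing dbb from Q (initial set {v0}):
  after d @ step 1: {v1}
  after b @ step 2: {v2}
  after b @ step 3: ∅ (Q stuck)

dbb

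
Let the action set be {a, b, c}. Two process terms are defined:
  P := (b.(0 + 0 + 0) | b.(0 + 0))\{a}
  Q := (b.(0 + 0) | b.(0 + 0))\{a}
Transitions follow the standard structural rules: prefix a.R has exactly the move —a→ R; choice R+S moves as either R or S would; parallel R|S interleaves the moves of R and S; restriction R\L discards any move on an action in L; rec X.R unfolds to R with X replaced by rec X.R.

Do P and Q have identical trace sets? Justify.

traces(P) = traces(Q)

Reachable graph of P (4 states):
  u0 = (b.(0 + 0 + 0) | b.(0 + 0))\{a} :: --b--▸ u1, --b--▸ u2
  u1 = ((0 + 0 + 0) | b.(0 + 0))\{a} :: --b--▸ u3
  u2 = (b.(0 + 0 + 0) | (0 + 0))\{a} :: --b--▸ u3
  u3 = ((0 + 0 + 0) | (0 + 0))\{a} :: ·
Reachable graph of Q (4 states):
  v0 = (b.(0 + 0) | b.(0 + 0))\{a} :: --b--▸ v1, --b--▸ v2
  v1 = ((0 + 0) | b.(0 + 0))\{a} :: --b--▸ v3
  v2 = (b.(0 + 0) | (0 + 0))\{a} :: --b--▸ v3
  v3 = ((0 + 0) | (0 + 0))\{a} :: ·
Bisimilarity quotient blocks:
  B0 = {u0, v0}
  B1 = {u1, u2, v1, v2}
  B2 = {u3, v3}
u0 ∈ B0, v0 ∈ B0 → same block
Bisimilar ⇒ trace-equivalent.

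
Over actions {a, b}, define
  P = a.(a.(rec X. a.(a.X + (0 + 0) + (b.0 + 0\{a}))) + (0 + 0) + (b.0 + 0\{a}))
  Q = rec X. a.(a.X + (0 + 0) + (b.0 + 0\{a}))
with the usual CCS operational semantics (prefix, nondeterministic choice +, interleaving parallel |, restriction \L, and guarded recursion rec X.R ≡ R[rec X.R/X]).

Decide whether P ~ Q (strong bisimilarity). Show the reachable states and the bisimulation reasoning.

P ~ Q

P's transition system — 4 states:
  s0 = a.(a.(rec X. a.(a.X + (0 + 0) + (b.0 + 0\{a}))) + (0 + 0) + (b.0 + 0\{a})) has moves -a-> s1
  s1 = a.(rec X. a.(a.X + (0 + 0) + (b.0 + 0\{a}))) + (0 + 0) + (b.0 + 0\{a}) has moves -a-> s2, -b-> s3
  s2 = rec X. a.(a.X + (0 + 0) + (b.0 + 0\{a})) has moves -a-> s1
  s3 = 0 has moves ∅
Q's transition system — 3 states:
  t0 = rec X. a.(a.X + (0 + 0) + (b.0 + 0\{a})) has moves -a-> t1
  t1 = a.(rec X. a.(a.X + (0 + 0) + (b.0 + 0\{a}))) + (0 + 0) + (b.0 + 0\{a}) has moves -a-> t0, -b-> t2
  t2 = 0 has moves ∅
Partition-refinement fixed point:
  B0 = {s0, s2, t0}
  B1 = {s1, t1}
  B2 = {s3, t2}
s0 ∈ B0, t0 ∈ B0 → same block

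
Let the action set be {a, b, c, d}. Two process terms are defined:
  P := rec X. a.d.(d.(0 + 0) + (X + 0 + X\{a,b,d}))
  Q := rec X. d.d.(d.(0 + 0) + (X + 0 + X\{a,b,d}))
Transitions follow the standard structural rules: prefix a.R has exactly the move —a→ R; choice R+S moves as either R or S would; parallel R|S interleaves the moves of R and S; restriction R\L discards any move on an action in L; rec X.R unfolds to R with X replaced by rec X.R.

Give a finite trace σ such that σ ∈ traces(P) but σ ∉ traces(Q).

a

Reachable graph of P (4 states):
  s0 = rec X. a.d.(d.(0 + 0) + (X + 0 + X\{a,b,d})) :: -a-> s1
  s1 = d.(d.(0 + 0) + ((rec X. a.d.(d.(0 + 0) + (X + 0 + X\{a,b,d}))) + 0 + (rec X. a.d.(d.(0 + 0) + (X + 0 + X\{a,b,d})))\{a,b,d})) :: -d-> s2
  s2 = d.(0 + 0) + ((rec X. a.d.(d.(0 + 0) + (X + 0 + X\{a,b,d}))) + 0 + (rec X. a.d.(d.(0 + 0) + (X + 0 + X\{a,b,d})))\{a,b,d}) :: -a-> s1, -d-> s3
  s3 = 0 + 0 :: deadlocked
Reachable graph of Q (4 states):
  t0 = rec X. d.d.(d.(0 + 0) + (X + 0 + X\{a,b,d})) :: -d-> t1
  t1 = d.(d.(0 + 0) + ((rec X. d.d.(d.(0 + 0) + (X + 0 + X\{a,b,d}))) + 0 + (rec X. d.d.(d.(0 + 0) + (X + 0 + X\{a,b,d})))\{a,b,d})) :: -d-> t2
  t2 = d.(0 + 0) + ((rec X. d.d.(d.(0 + 0) + (X + 0 + X\{a,b,d}))) + 0 + (rec X. d.d.(d.(0 + 0) + (X + 0 + X\{a,b,d})))\{a,b,d}) :: -d-> t1, -d-> t3
  t3 = 0 + 0 :: deadlocked
Executing a from P (initial set {s0}):
  after a @ step 1: {s1}
  P completes σ.
Executing a from Q (initial set {t0}):
  after a @ step 1: ∅  — Q cannot continue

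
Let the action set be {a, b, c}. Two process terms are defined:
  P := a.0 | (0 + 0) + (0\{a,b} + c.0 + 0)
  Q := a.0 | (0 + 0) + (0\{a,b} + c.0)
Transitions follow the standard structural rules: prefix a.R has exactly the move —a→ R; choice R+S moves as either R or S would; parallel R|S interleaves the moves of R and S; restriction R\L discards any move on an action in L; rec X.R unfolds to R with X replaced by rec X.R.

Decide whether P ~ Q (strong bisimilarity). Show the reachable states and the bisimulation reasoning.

Reachable graph of P (3 states):
  m0 = a.0 | (0 + 0) + (0\{a,b} + c.0 + 0) → —a→ m1, —c→ m2
  m1 = 0 | (0 + 0) → ∅
  m2 = 0 → ∅
Reachable graph of Q (3 states):
  n0 = a.0 | (0 + 0) + (0\{a,b} + c.0) → —a→ n1, —c→ n2
  n1 = 0 | (0 + 0) → ∅
  n2 = 0 → ∅
Bisimilarity quotient blocks:
  B0 = {m0, n0}
  B1 = {m1, m2, n1, n2}
m0 ∈ B0, n0 ∈ B0 → same block

P ~ Q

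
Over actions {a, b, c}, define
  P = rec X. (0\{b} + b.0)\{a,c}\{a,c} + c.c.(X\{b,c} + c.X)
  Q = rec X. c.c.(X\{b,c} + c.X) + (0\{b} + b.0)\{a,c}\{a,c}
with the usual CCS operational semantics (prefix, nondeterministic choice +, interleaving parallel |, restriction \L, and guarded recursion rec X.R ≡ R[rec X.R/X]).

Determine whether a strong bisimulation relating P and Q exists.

P's transition system — 4 states:
  s0 = rec X. (0\{b} + b.0)\{a,c}\{a,c} + c.c.(X\{b,c} + c.X) | ··b··> s1, ··c··> s2
  s1 = 0\{a,c}\{a,c} | (no moves)
  s2 = c.((rec X. (0\{b} + b.0)\{a,c}\{a,c} + c.c.(X\{b,c} + c.X))\{b,c} + c.(rec X. (0\{b} + b.0)\{a,c}\{a,c} + c.c.(X\{b,c} + c.X))) | ··c··> s3
  s3 = (rec X. (0\{b} + b.0)\{a,c}\{a,c} + c.c.(X\{b,c} + c.X))\{b,c} + c.(rec X. (0\{b} + b.0)\{a,c}\{a,c} + c.c.(X\{b,c} + c.X)) | ··c··> s0
Q's transition system — 4 states:
  t0 = rec X. c.c.(X\{b,c} + c.X) + (0\{b} + b.0)\{a,c}\{a,c} | ··b··> t1, ··c··> t2
  t1 = 0\{a,c}\{a,c} | (no moves)
  t2 = c.((rec X. c.c.(X\{b,c} + c.X) + (0\{b} + b.0)\{a,c}\{a,c})\{b,c} + c.(rec X. c.c.(X\{b,c} + c.X) + (0\{b} + b.0)\{a,c}\{a,c})) | ··c··> t3
  t3 = (rec X. c.c.(X\{b,c} + c.X) + (0\{b} + b.0)\{a,c}\{a,c})\{b,c} + c.(rec X. c.c.(X\{b,c} + c.X) + (0\{b} + b.0)\{a,c}\{a,c}) | ··c··> t0
Coarsest stable partition (strong bisimilarity classes):
  B0 = {s0, t0}
  B1 = {s1, t1}
  B2 = {s2, t2}
  B3 = {s3, t3}
s0 ∈ B0, t0 ∈ B0 → same block

bisimilar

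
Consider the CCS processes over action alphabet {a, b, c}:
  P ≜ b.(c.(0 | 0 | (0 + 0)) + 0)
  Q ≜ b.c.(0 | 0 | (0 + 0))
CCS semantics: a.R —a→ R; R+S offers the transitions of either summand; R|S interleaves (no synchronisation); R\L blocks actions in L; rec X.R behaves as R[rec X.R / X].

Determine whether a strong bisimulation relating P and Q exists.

P's transition system — 3 states:
  p0 = b.(c.(0 | 0 | (0 + 0)) + 0) :: -b-> p1
  p1 = c.(0 | 0 | (0 + 0)) + 0 :: -c-> p2
  p2 = 0 | 0 | (0 + 0) :: ∅
Q's transition system — 3 states:
  q0 = b.c.(0 | 0 | (0 + 0)) :: -b-> q1
  q1 = c.(0 | 0 | (0 + 0)) :: -c-> q2
  q2 = 0 | 0 | (0 + 0) :: ∅
Coarsest stable partition (strong bisimilarity classes):
  B0 = {p0, q0}
  B1 = {p1, q1}
  B2 = {p2, q2}
p0 ∈ B0, q0 ∈ B0 → same block

bisimilar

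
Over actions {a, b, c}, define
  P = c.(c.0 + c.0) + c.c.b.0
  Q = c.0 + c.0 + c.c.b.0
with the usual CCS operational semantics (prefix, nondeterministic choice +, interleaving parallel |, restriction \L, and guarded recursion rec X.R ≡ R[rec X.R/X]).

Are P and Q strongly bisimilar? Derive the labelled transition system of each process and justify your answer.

P ≁ Q

Reachable graph of P (5 states):
  p0 = c.(c.0 + c.0) + c.c.b.0 | =c=> p1, =c=> p2
  p1 = c.0 + c.0 | =c=> p3
  p2 = c.b.0 | =c=> p4
  p3 = 0 | (no moves)
  p4 = b.0 | =b=> p3
Reachable graph of Q (4 states):
  q0 = c.0 + c.0 + c.c.b.0 | =c=> q1, =c=> q2
  q1 = 0 | (no moves)
  q2 = c.b.0 | =c=> q3
  q3 = b.0 | =b=> q1
Coarsest stable partition (strong bisimilarity classes):
  B0 = {p0}
  B1 = {p2, q2}
  B2 = {p4, q3}
  B3 = {p3, q1}
  B4 = {p1}
  B5 = {q0}
p0 ∈ B0, q0 ∈ B5 → different blocks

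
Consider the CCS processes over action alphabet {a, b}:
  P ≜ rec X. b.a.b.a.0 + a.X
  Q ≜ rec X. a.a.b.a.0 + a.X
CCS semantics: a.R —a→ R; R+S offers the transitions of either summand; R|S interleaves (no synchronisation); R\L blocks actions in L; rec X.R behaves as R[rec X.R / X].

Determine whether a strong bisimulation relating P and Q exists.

Reachable graph of P (5 states):
  m0 = rec X. b.a.b.a.0 + a.X → -a-> m0, -b-> m1
  m1 = a.b.a.0 → -a-> m2
  m2 = b.a.0 → -b-> m3
  m3 = a.0 → -a-> m4
  m4 = 0 → deadlocked
Reachable graph of Q (5 states):
  n0 = rec X. a.a.b.a.0 + a.X → -a-> n0, -a-> n1
  n1 = a.b.a.0 → -a-> n2
  n2 = b.a.0 → -b-> n3
  n3 = a.0 → -a-> n4
  n4 = 0 → deadlocked
Bisimilarity quotient blocks:
  B0 = {m0}
  B1 = {m1, n1}
  B2 = {m2, n2}
  B3 = {m3, n3}
  B4 = {m4, n4}
  B5 = {n0}
m0 ∈ B0, n0 ∈ B5 → different blocks

not bisimilar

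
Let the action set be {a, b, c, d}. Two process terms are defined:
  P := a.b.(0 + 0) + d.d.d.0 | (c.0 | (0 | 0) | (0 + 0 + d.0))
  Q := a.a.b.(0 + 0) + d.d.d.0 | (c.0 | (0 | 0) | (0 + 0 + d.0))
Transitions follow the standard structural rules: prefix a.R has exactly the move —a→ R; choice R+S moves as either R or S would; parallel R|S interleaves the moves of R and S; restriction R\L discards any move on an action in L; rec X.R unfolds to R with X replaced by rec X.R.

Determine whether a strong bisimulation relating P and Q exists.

not bisimilar

LTS(P): 18 reachable states
  s0 = a.b.(0 + 0) + d.d.d.0 | (c.0 | (0 | 0) | (0 + 0 + d.0)) has moves --a--▸ s1, --c--▸ s2, --d--▸ s3, --d--▸ s4
  s1 = b.(0 + 0) has moves --b--▸ s5
  s2 = d.d.d.0 | (0 | (0 | 0) | (0 + 0 + d.0)) has moves --d--▸ s6, --d--▸ s7
  s3 = d.d.0 | (c.0 | (0 | 0) | (0 + 0 + d.0)) has moves --c--▸ s6, --d--▸ s8, --d--▸ s9
  s4 = d.d.d.0 | (c.0 | (0 | 0) | 0) has moves --c--▸ s7, --d--▸ s9
  s5 = 0 + 0 has moves ∅
  s6 = d.d.0 | (0 | (0 | 0) | (0 + 0 + d.0)) has moves --d--▸ s10, --d--▸ s11
  s7 = d.d.d.0 | (0 | (0 | 0) | 0) has moves --d--▸ s11
  s8 = d.0 | (c.0 | (0 | 0) | (0 + 0 + d.0)) has moves --c--▸ s10, --d--▸ s12, --d--▸ s13
  s9 = d.d.0 | (c.0 | (0 | 0) | 0) has moves --c--▸ s11, --d--▸ s13
  s10 = d.0 | (0 | (0 | 0) | (0 + 0 + d.0)) has moves --d--▸ s14, --d--▸ s15
  s11 = d.d.0 | (0 | (0 | 0) | 0) has moves --d--▸ s15
  s12 = 0 | (c.0 | (0 | 0) | (0 + 0 + d.0)) has moves --c--▸ s14, --d--▸ s16
  s13 = d.0 | (c.0 | (0 | 0) | 0) has moves --c--▸ s15, --d--▸ s16
  s14 = 0 | (0 | (0 | 0) | (0 + 0 + d.0)) has moves --d--▸ s17
  s15 = d.0 | (0 | (0 | 0) | 0) has moves --d--▸ s17
  s16 = 0 | (c.0 | (0 | 0) | 0) has moves --c--▸ s17
  s17 = 0 | (0 | (0 | 0) | 0) has moves ∅
LTS(Q): 19 reachable states
  t0 = a.a.b.(0 + 0) + d.d.d.0 | (c.0 | (0 | 0) | (0 + 0 + d.0)) has moves --a--▸ t1, --c--▸ t2, --d--▸ t3, --d--▸ t4
  t1 = a.b.(0 + 0) has moves --a--▸ t5
  t2 = d.d.d.0 | (0 | (0 | 0) | (0 + 0 + d.0)) has moves --d--▸ t6, --d--▸ t7
  t3 = d.d.0 | (c.0 | (0 | 0) | (0 + 0 + d.0)) has moves --c--▸ t6, --d--▸ t8, --d--▸ t9
  t4 = d.d.d.0 | (c.0 | (0 | 0) | 0) has moves --c--▸ t7, --d--▸ t9
  t5 = b.(0 + 0) has moves --b--▸ t10
  t6 = d.d.0 | (0 | (0 | 0) | (0 + 0 + d.0)) has moves --d--▸ t11, --d--▸ t12
  t7 = d.d.d.0 | (0 | (0 | 0) | 0) has moves --d--▸ t12
  t8 = d.0 | (c.0 | (0 | 0) | (0 + 0 + d.0)) has moves --c--▸ t11, --d--▸ t13, --d--▸ t14
  t9 = d.d.0 | (c.0 | (0 | 0) | 0) has moves --c--▸ t12, --d--▸ t14
  t10 = 0 + 0 has moves ∅
  t11 = d.0 | (0 | (0 | 0) | (0 + 0 + d.0)) has moves --d--▸ t15, --d--▸ t16
  t12 = d.d.0 | (0 | (0 | 0) | 0) has moves --d--▸ t16
  t13 = 0 | (c.0 | (0 | 0) | (0 + 0 + d.0)) has moves --c--▸ t15, --d--▸ t17
  t14 = d.0 | (c.0 | (0 | 0) | 0) has moves --c--▸ t16, --d--▸ t17
  t15 = 0 | (0 | (0 | 0) | (0 + 0 + d.0)) has moves --d--▸ t18
  t16 = d.0 | (0 | (0 | 0) | 0) has moves --d--▸ t18
  t17 = 0 | (c.0 | (0 | 0) | 0) has moves --c--▸ t18
  t18 = 0 | (0 | (0 | 0) | 0) has moves ∅
Coarsest stable partition (strong bisimilarity classes):
  B0 = {s0}
  B1 = {s3, s4, t3, t4}
  B2 = {s8, s9, t8, t9}
  B3 = {s12, s13, t13, t14}
  B4 = {s16, t17}
  B5 = {s17, s5, t10, t18}
  B6 = {s14, s15, t15, t16}
  B7 = {s10, s11, t11, t12}
  B8 = {s6, s7, t6, t7}
  B9 = {s1, t5}
  B10 = {s2, t2}
  B11 = {t0}
  B12 = {t1}
s0 ∈ B0, t0 ∈ B11 → different blocks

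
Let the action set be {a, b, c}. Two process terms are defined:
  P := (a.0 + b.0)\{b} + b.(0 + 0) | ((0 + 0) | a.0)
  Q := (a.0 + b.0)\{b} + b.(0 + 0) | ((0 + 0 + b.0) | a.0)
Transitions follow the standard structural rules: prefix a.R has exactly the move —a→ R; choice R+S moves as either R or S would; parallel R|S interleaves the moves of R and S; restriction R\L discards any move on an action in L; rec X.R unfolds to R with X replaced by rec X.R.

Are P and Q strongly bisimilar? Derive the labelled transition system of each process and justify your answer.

P ≁ Q

Reachable graph of P (5 states):
  u0 = (a.0 + b.0)\{b} + b.(0 + 0) | ((0 + 0) | a.0) :: ··a··> u1, ··a··> u2, ··b··> u3
  u1 = 0\{b} :: deadlocked
  u2 = b.(0 + 0) | ((0 + 0) | 0) :: ··b··> u4
  u3 = (0 + 0) | ((0 + 0) | a.0) :: ··a··> u4
  u4 = (0 + 0) | ((0 + 0) | 0) :: deadlocked
Reachable graph of Q (9 states):
  v0 = (a.0 + b.0)\{b} + b.(0 + 0) | ((0 + 0 + b.0) | a.0) :: ··a··> v1, ··a··> v2, ··b··> v3, ··b··> v4
  v1 = 0\{b} :: deadlocked
  v2 = b.(0 + 0) | ((0 + 0 + b.0) | 0) :: ··b··> v5, ··b··> v6
  v3 = (0 + 0) | ((0 + 0 + b.0) | a.0) :: ··a··> v5, ··b··> v7
  v4 = b.(0 + 0) | (0 | a.0) :: ··a··> v6, ··b··> v7
  v5 = (0 + 0) | ((0 + 0 + b.0) | 0) :: ··b··> v8
  v6 = b.(0 + 0) | (0 | 0) :: ··b··> v8
  v7 = (0 + 0) | (0 | a.0) :: ··a··> v8
  v8 = (0 + 0) | (0 | 0) :: deadlocked
Bisimilarity quotient blocks:
  B0 = {u0}
  B1 = {u2, v5, v6}
  B2 = {u1, u4, v1, v8}
  B3 = {u3, v7}
  B4 = {v0}
  B5 = {v2}
  B6 = {v3, v4}
u0 ∈ B0, v0 ∈ B4 → different blocks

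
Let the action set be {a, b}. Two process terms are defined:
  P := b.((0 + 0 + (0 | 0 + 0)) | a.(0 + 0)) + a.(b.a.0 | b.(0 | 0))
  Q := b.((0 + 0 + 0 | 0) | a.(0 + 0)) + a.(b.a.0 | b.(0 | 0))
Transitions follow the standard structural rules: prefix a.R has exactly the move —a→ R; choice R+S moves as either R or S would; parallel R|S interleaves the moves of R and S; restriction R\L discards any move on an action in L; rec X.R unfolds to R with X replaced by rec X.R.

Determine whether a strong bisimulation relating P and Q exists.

Reachable graph of P (9 states):
  p0 = b.((0 + 0 + (0 | 0 + 0)) | a.(0 + 0)) + a.(b.a.0 | b.(0 | 0)) ⊢ —a→ p1, —b→ p2
  p1 = b.a.0 | b.(0 | 0) ⊢ —b→ p3, —b→ p4
  p2 = (0 + 0 + (0 | 0 + 0)) | a.(0 + 0) ⊢ —a→ p5
  p3 = a.0 | b.(0 | 0) ⊢ —a→ p6, —b→ p7
  p4 = b.a.0 | (0 | 0) ⊢ —b→ p7
  p5 = (0 + 0 + (0 | 0 + 0)) | (0 + 0) ⊢ ·
  p6 = 0 | b.(0 | 0) ⊢ —b→ p8
  p7 = a.0 | (0 | 0) ⊢ —a→ p8
  p8 = 0 | (0 | 0) ⊢ ·
Reachable graph of Q (9 states):
  q0 = b.((0 + 0 + 0 | 0) | a.(0 + 0)) + a.(b.a.0 | b.(0 | 0)) ⊢ —a→ q1, —b→ q2
  q1 = b.a.0 | b.(0 | 0) ⊢ —b→ q3, —b→ q4
  q2 = (0 + 0 + 0 | 0) | a.(0 + 0) ⊢ —a→ q5
  q3 = a.0 | b.(0 | 0) ⊢ —a→ q6, —b→ q7
  q4 = b.a.0 | (0 | 0) ⊢ —b→ q7
  q5 = (0 + 0 + 0 | 0) | (0 + 0) ⊢ ·
  q6 = 0 | b.(0 | 0) ⊢ —b→ q8
  q7 = a.0 | (0 | 0) ⊢ —a→ q8
  q8 = 0 | (0 | 0) ⊢ ·
Bisimilarity quotient blocks:
  B0 = {p0, q0}
  B1 = {p2, p7, q2, q7}
  B2 = {p5, p8, q5, q8}
  B3 = {p1, q1}
  B4 = {p3, q3}
  B5 = {p6, q6}
  B6 = {p4, q4}
p0 ∈ B0, q0 ∈ B0 → same block

bisimilar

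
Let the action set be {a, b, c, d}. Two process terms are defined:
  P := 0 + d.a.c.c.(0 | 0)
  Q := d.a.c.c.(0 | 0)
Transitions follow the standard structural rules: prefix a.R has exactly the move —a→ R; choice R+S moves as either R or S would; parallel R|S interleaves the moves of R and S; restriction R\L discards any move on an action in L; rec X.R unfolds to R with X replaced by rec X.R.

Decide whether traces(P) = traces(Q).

traces(P) = traces(Q)

P's transition system — 5 states:
  m0 = 0 + d.a.c.c.(0 | 0) ⊢ —d→ m1
  m1 = a.c.c.(0 | 0) ⊢ —a→ m2
  m2 = c.c.(0 | 0) ⊢ —c→ m3
  m3 = c.(0 | 0) ⊢ —c→ m4
  m4 = 0 | 0 ⊢ ·
Q's transition system — 5 states:
  n0 = d.a.c.c.(0 | 0) ⊢ —d→ n1
  n1 = a.c.c.(0 | 0) ⊢ —a→ n2
  n2 = c.c.(0 | 0) ⊢ —c→ n3
  n3 = c.(0 | 0) ⊢ —c→ n4
  n4 = 0 | 0 ⊢ ·
Coarsest stable partition (strong bisimilarity classes):
  B0 = {m0, n0}
  B1 = {m1, n1}
  B2 = {m2, n2}
  B3 = {m3, n3}
  B4 = {m4, n4}
m0 ∈ B0, n0 ∈ B0 → same block
Bisimilar ⇒ trace-equivalent.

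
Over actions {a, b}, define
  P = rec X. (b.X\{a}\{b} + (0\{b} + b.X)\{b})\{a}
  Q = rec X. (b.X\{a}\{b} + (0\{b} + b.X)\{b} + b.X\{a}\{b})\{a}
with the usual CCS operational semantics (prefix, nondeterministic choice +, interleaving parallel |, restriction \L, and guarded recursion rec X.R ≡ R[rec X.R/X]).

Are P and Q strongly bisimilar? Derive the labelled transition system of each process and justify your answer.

LTS(P): 2 reachable states
  s0 = rec X. (b.X\{a}\{b} + (0\{b} + b.X)\{b})\{a} :: —b→ s1
  s1 = (rec X. (b.X\{a}\{b} + (0\{b} + b.X)\{b})\{a})\{a}\{b}\{a} :: deadlocked
LTS(Q): 2 reachable states
  t0 = rec X. (b.X\{a}\{b} + (0\{b} + b.X)\{b} + b.X\{a}\{b})\{a} :: —b→ t1
  t1 = (rec X. (b.X\{a}\{b} + (0\{b} + b.X)\{b} + b.X\{a}\{b})\{a})\{a}\{b}\{a} :: deadlocked
Bisimilarity quotient blocks:
  B0 = {s0, t0}
  B1 = {s1, t1}
s0 ∈ B0, t0 ∈ B0 → same block

P ~ Q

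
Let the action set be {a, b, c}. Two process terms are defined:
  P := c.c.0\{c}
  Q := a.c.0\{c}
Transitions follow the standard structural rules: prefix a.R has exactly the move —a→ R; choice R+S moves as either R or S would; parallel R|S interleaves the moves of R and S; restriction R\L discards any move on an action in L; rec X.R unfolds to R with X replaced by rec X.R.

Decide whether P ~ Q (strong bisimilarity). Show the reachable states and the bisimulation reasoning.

NO

Reachable graph of P (3 states):
  p0 = c.c.0\{c} | -c-> p1
  p1 = c.0\{c} | -c-> p2
  p2 = 0\{c} | deadlocked
Reachable graph of Q (3 states):
  q0 = a.c.0\{c} | -a-> q1
  q1 = c.0\{c} | -c-> q2
  q2 = 0\{c} | deadlocked
Bisimilarity quotient blocks:
  B0 = {p0}
  B1 = {p1, q1}
  B2 = {p2, q2}
  B3 = {q0}
p0 ∈ B0, q0 ∈ B3 → different blocks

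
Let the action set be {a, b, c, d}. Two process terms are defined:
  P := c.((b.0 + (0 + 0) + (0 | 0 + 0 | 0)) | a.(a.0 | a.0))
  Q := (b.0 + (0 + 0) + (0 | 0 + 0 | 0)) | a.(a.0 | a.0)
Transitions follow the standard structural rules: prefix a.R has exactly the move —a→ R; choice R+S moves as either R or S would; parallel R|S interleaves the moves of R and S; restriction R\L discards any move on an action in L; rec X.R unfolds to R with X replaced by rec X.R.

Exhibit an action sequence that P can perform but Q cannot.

Reachable graph of P (11 states):
  m0 = c.((b.0 + (0 + 0) + (0 | 0 + 0 | 0)) | a.(a.0 | a.0)) ⊢ -c-> m1
  m1 = (b.0 + (0 + 0) + (0 | 0 + 0 | 0)) | a.(a.0 | a.0) ⊢ -a-> m2, -b-> m3
  m2 = (b.0 + (0 + 0) + (0 | 0 + 0 | 0)) | (a.0 | a.0) ⊢ -a-> m4, -a-> m5, -b-> m6
  m3 = 0 | a.(a.0 | a.0) ⊢ -a-> m6
  m4 = (b.0 + (0 + 0) + (0 | 0 + 0 | 0)) | (0 | a.0) ⊢ -a-> m7, -b-> m8
  m5 = (b.0 + (0 + 0) + (0 | 0 + 0 | 0)) | (a.0 | 0) ⊢ -a-> m7, -b-> m9
  m6 = 0 | (a.0 | a.0) ⊢ -a-> m8, -a-> m9
  m7 = (b.0 + (0 + 0) + (0 | 0 + 0 | 0)) | (0 | 0) ⊢ -b-> m10
  m8 = 0 | (0 | a.0) ⊢ -a-> m10
  m9 = 0 | (a.0 | 0) ⊢ -a-> m10
  m10 = 0 | (0 | 0) ⊢ stopped
Reachable graph of Q (10 states):
  n0 = (b.0 + (0 + 0) + (0 | 0 + 0 | 0)) | a.(a.0 | a.0) ⊢ -a-> n1, -b-> n2
  n1 = (b.0 + (0 + 0) + (0 | 0 + 0 | 0)) | (a.0 | a.0) ⊢ -a-> n3, -a-> n4, -b-> n5
  n2 = 0 | a.(a.0 | a.0) ⊢ -a-> n5
  n3 = (b.0 + (0 + 0) + (0 | 0 + 0 | 0)) | (0 | a.0) ⊢ -a-> n6, -b-> n7
  n4 = (b.0 + (0 + 0) + (0 | 0 + 0 | 0)) | (a.0 | 0) ⊢ -a-> n6, -b-> n8
  n5 = 0 | (a.0 | a.0) ⊢ -a-> n7, -a-> n8
  n6 = (b.0 + (0 + 0) + (0 | 0 + 0 | 0)) | (0 | 0) ⊢ -b-> n9
  n7 = 0 | (0 | a.0) ⊢ -a-> n9
  n8 = 0 | (a.0 | 0) ⊢ -a-> n9
  n9 = 0 | (0 | 0) ⊢ stopped
Trace ⟨c⟩ through P, begin at {m0}:
  after c @ step 1: {m1}
  — P admits the full trace.
Trace ⟨c⟩ through Q, begin at {n0}:
  after c @ step 1: no successor for Q

c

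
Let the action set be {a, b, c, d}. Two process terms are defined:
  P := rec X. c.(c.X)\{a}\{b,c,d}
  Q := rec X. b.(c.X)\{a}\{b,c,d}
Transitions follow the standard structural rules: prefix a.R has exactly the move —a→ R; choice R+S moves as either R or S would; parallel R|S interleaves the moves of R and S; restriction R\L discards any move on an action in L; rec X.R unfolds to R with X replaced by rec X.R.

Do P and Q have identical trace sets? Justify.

NO — witness ⟨c⟩

P's transition system — 2 states:
  u0 = rec X. c.(c.X)\{a}\{b,c,d} :: =c=> u1
  u1 = (c.(rec X. c.(c.X)\{a}\{b,c,d}))\{a}\{b,c,d} :: stopped
Q's transition system — 2 states:
  v0 = rec X. b.(c.X)\{a}\{b,c,d} :: =b=> v1
  v1 = (c.(rec X. b.(c.X)\{a}\{b,c,d}))\{a}\{b,c,d} :: stopped
Run σ = ⟨c⟩ on P: start {u0}
  step 1 (c): {u1}
  ✓ P
Run σ = ⟨c⟩ on Q: start {v0}
  step 1 (c): ∅ (Q stuck)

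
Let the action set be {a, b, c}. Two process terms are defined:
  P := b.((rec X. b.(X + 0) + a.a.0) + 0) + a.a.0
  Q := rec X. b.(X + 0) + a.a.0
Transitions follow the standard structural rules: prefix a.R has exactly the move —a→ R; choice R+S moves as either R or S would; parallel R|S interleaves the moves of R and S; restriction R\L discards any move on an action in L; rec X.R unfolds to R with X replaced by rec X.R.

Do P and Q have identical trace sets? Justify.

P's transition system — 4 states:
  p0 = b.((rec X. b.(X + 0) + a.a.0) + 0) + a.a.0 | --a--▸ p1, --b--▸ p2
  p1 = a.0 | --a--▸ p3
  p2 = (rec X. b.(X + 0) + a.a.0) + 0 | --a--▸ p1, --b--▸ p2
  p3 = 0 | ·
Q's transition system — 4 states:
  q0 = rec X. b.(X + 0) + a.a.0 | --a--▸ q1, --b--▸ q2
  q1 = a.0 | --a--▸ q3
  q2 = (rec X. b.(X + 0) + a.a.0) + 0 | --a--▸ q1, --b--▸ q2
  q3 = 0 | ·
Coarsest stable partition (strong bisimilarity classes):
  B0 = {p0, p2, q0, q2}
  B1 = {p1, q1}
  B2 = {p3, q3}
p0 ∈ B0, q0 ∈ B0 → same block
Bisimilar ⇒ trace-equivalent.

traces(P) = traces(Q)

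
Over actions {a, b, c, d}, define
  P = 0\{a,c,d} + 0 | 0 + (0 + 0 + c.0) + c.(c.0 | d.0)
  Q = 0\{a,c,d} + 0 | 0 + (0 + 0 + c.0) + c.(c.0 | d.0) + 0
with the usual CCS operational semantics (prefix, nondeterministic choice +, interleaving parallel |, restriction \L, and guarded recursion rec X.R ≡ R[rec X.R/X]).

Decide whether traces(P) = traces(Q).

Reachable graph of P (6 states):
  m0 = 0\{a,c,d} + 0 | 0 + (0 + 0 + c.0) + c.(c.0 | d.0) → ··c··> m1, ··c··> m2
  m1 = 0 → ∅
  m2 = c.0 | d.0 → ··c··> m3, ··d··> m4
  m3 = 0 | d.0 → ··d··> m5
  m4 = c.0 | 0 → ··c··> m5
  m5 = 0 | 0 → ∅
Reachable graph of Q (6 states):
  n0 = 0\{a,c,d} + 0 | 0 + (0 + 0 + c.0) + c.(c.0 | d.0) + 0 → ··c··> n1, ··c··> n2
  n1 = 0 → ∅
  n2 = c.0 | d.0 → ··c··> n3, ··d··> n4
  n3 = 0 | d.0 → ··d··> n5
  n4 = c.0 | 0 → ··c··> n5
  n5 = 0 | 0 → ∅
Partition-refinement fixed point:
  B0 = {m0, n0}
  B1 = {m2, n2}
  B2 = {m4, n4}
  B3 = {m1, m5, n1, n5}
  B4 = {m3, n3}
m0 ∈ B0, n0 ∈ B0 → same block
Bisimilar ⇒ trace-equivalent.

traces(P) = traces(Q)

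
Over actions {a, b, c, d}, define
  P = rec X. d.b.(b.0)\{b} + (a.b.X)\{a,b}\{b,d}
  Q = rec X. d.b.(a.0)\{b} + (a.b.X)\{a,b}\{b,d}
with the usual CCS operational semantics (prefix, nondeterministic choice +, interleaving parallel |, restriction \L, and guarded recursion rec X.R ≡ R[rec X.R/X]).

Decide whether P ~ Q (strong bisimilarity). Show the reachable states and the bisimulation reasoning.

LTS(P): 3 reachable states
  p0 = rec X. d.b.(b.0)\{b} + (a.b.X)\{a,b}\{b,d} has moves —d→ p1
  p1 = b.(b.0)\{b} has moves —b→ p2
  p2 = (b.0)\{b} has moves (no moves)
LTS(Q): 4 reachable states
  q0 = rec X. d.b.(a.0)\{b} + (a.b.X)\{a,b}\{b,d} has moves —d→ q1
  q1 = b.(a.0)\{b} has moves —b→ q2
  q2 = (a.0)\{b} has moves —a→ q3
  q3 = 0\{b} has moves (no moves)
Bisimilarity quotient blocks:
  B0 = {p0}
  B1 = {p1}
  B2 = {p2, q3}
  B3 = {q0}
  B4 = {q1}
  B5 = {q2}
p0 ∈ B0, q0 ∈ B3 → different blocks

not bisimilar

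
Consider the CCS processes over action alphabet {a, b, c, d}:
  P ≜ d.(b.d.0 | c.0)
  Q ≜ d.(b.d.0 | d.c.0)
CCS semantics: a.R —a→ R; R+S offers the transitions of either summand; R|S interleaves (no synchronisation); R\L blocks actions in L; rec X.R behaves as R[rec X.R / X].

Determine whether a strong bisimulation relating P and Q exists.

LTS(P): 7 reachable states
  s0 = d.(b.d.0 | c.0) → ··d··> s1
  s1 = b.d.0 | c.0 → ··b··> s2, ··c··> s3
  s2 = d.0 | c.0 → ··c··> s4, ··d··> s5
  s3 = b.d.0 | 0 → ··b··> s4
  s4 = d.0 | 0 → ··d··> s6
  s5 = 0 | c.0 → ··c··> s6
  s6 = 0 | 0 → deadlocked
LTS(Q): 10 reachable states
  t0 = d.(b.d.0 | d.c.0) → ··d··> t1
  t1 = b.d.0 | d.c.0 → ··b··> t2, ··d··> t3
  t2 = d.0 | d.c.0 → ··d··> t4, ··d··> t5
  t3 = b.d.0 | c.0 → ··b··> t5, ··c··> t6
  t4 = 0 | d.c.0 → ··d··> t7
  t5 = d.0 | c.0 → ··c··> t8, ··d··> t7
  t6 = b.d.0 | 0 → ··b··> t8
  t7 = 0 | c.0 → ··c··> t9
  t8 = d.0 | 0 → ··d··> t9
  t9 = 0 | 0 → deadlocked
Bisimilarity quotient blocks:
  B0 = {s0}
  B1 = {s1, t3}
  B2 = {s3, t6}
  B3 = {s4, t8}
  B4 = {s6, t9}
  B5 = {s2, t5}
  B6 = {s5, t7}
  B7 = {t0}
  B8 = {t1}
  B9 = {t2}
  B10 = {t4}
s0 ∈ B0, t0 ∈ B7 → different blocks

P ≁ Q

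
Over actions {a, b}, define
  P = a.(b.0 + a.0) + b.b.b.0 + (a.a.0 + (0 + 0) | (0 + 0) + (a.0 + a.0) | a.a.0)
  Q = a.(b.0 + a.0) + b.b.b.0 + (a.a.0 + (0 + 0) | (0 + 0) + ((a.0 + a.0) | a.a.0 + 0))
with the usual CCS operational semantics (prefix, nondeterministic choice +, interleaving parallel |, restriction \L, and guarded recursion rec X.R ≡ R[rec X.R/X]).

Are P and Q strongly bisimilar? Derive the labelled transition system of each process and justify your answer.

LTS(P): 11 reachable states
  p0 = a.(b.0 + a.0) + b.b.b.0 + (a.a.0 + (0 + 0) | (0 + 0) + (a.0 + a.0) | a.a.0) | ··a··> p1, ··a··> p2, ··a··> p3, ··a··> p4, ··b··> p5
  p1 = (a.0 + a.0) | a.0 | ··a··> p6, ··a··> p7
  p2 = 0 | a.a.0 | ··a··> p7
  p3 = a.0 | ··a··> p8
  p4 = b.0 + a.0 | ··a··> p8, ··b··> p8
  p5 = b.b.0 | ··b··> p9
  p6 = (a.0 + a.0) | 0 | ··a··> p10
  p7 = 0 | a.0 | ··a··> p10
  p8 = 0 | ·
  p9 = b.0 | ··b··> p8
  p10 = 0 | 0 | ·
LTS(Q): 11 reachable states
  q0 = a.(b.0 + a.0) + b.b.b.0 + (a.a.0 + (0 + 0) | (0 + 0) + ((a.0 + a.0) | a.a.0 + 0)) | ··a··> q1, ··a··> q2, ··a··> q3, ··a··> q4, ··b··> q5
  q1 = (a.0 + a.0) | a.0 | ··a··> q6, ··a··> q7
  q2 = 0 | a.a.0 | ··a··> q7
  q3 = a.0 | ··a··> q8
  q4 = b.0 + a.0 | ··a··> q8, ··b··> q8
  q5 = b.b.0 | ··b··> q9
  q6 = (a.0 + a.0) | 0 | ··a··> q10
  q7 = 0 | a.0 | ··a··> q10
  q8 = 0 | ·
  q9 = b.0 | ··b··> q8
  q10 = 0 | 0 | ·
Bisimilarity quotient blocks:
  B0 = {p0, q0}
  B1 = {p4, q4}
  B2 = {p10, p8, q10, q8}
  B3 = {p1, p2, q1, q2}
  B4 = {p3, p6, p7, q3, q6, q7}
  B5 = {p5, q5}
  B6 = {p9, q9}
p0 ∈ B0, q0 ∈ B0 → same block

YES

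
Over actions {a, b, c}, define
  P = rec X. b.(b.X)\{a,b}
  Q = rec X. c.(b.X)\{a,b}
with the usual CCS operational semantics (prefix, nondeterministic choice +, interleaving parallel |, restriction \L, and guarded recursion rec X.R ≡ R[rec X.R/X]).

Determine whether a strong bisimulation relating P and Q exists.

not bisimilar

P's transition system — 2 states:
  s0 = rec X. b.(b.X)\{a,b} → =b=> s1
  s1 = (b.(rec X. b.(b.X)\{a,b}))\{a,b} → stopped
Q's transition system — 2 states:
  t0 = rec X. c.(b.X)\{a,b} → =c=> t1
  t1 = (b.(rec X. c.(b.X)\{a,b}))\{a,b} → stopped
Bisimilarity quotient blocks:
  B0 = {s0}
  B1 = {s1, t1}
  B2 = {t0}
s0 ∈ B0, t0 ∈ B2 → different blocks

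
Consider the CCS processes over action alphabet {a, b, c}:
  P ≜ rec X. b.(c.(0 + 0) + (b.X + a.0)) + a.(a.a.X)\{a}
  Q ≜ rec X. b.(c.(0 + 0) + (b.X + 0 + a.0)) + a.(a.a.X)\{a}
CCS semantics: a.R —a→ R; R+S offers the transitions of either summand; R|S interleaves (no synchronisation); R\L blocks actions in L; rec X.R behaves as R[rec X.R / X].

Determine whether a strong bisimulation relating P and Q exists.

bisimilar

LTS(P): 5 reachable states
  u0 = rec X. b.(c.(0 + 0) + (b.X + a.0)) + a.(a.a.X)\{a} → —a→ u1, —b→ u2
  u1 = (a.a.(rec X. b.(c.(0 + 0) + (b.X + a.0)) + a.(a.a.X)\{a}))\{a} → ·
  u2 = c.(0 + 0) + (b.(rec X. b.(c.(0 + 0) + (b.X + a.0)) + a.(a.a.X)\{a}) + a.0) → —a→ u3, —b→ u0, —c→ u4
  u3 = 0 → ·
  u4 = 0 + 0 → ·
LTS(Q): 5 reachable states
  v0 = rec X. b.(c.(0 + 0) + (b.X + 0 + a.0)) + a.(a.a.X)\{a} → —a→ v1, —b→ v2
  v1 = (a.a.(rec X. b.(c.(0 + 0) + (b.X + 0 + a.0)) + a.(a.a.X)\{a}))\{a} → ·
  v2 = c.(0 + 0) + (b.(rec X. b.(c.(0 + 0) + (b.X + 0 + a.0)) + a.(a.a.X)\{a}) + 0 + a.0) → —a→ v3, —b→ v0, —c→ v4
  v3 = 0 → ·
  v4 = 0 + 0 → ·
Bisimilarity quotient blocks:
  B0 = {u0, v0}
  B1 = {u1, u3, u4, v1, v3, v4}
  B2 = {u2, v2}
u0 ∈ B0, v0 ∈ B0 → same block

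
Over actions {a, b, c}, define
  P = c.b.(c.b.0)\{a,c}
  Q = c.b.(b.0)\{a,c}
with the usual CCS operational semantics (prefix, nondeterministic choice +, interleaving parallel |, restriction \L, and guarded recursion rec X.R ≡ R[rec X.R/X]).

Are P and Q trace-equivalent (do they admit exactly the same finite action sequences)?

traces(P) ≠ traces(Q) — witness ⟨cbb⟩

P's transition system — 3 states:
  s0 = c.b.(c.b.0)\{a,c} | —c→ s1
  s1 = b.(c.b.0)\{a,c} | —b→ s2
  s2 = (c.b.0)\{a,c} | deadlocked
Q's transition system — 4 states:
  t0 = c.b.(b.0)\{a,c} | —c→ t1
  t1 = b.(b.0)\{a,c} | —b→ t2
  t2 = (b.0)\{a,c} | —b→ t3
  t3 = 0\{a,c} | deadlocked
Trace ⟨cbb⟩ through Q, begin at {t0}:
  after c @ step 1: {t1}
  after b @ step 2: {t2}
  after b @ step 3: {t3}
  ✓ Q
Trace ⟨cbb⟩ through P, begin at {s0}:
  after c @ step 1: {s1}
  after b @ step 2: {s2}
  after b @ step 3: ∅ (P stuck)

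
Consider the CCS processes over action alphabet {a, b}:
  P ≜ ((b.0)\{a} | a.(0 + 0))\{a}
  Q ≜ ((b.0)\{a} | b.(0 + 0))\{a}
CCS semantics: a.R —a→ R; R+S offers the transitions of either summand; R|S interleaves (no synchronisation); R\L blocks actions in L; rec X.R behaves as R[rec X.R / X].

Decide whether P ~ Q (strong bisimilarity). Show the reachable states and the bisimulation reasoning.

P's transition system — 2 states:
  s0 = ((b.0)\{a} | a.(0 + 0))\{a} | =b=> s1
  s1 = (0\{a} | a.(0 + 0))\{a} | stopped
Q's transition system — 4 states:
  t0 = ((b.0)\{a} | b.(0 + 0))\{a} | =b=> t1, =b=> t2
  t1 = ((b.0)\{a} | (0 + 0))\{a} | =b=> t3
  t2 = (0\{a} | b.(0 + 0))\{a} | =b=> t3
  t3 = (0\{a} | (0 + 0))\{a} | stopped
Bisimilarity quotient blocks:
  B0 = {s0, t1, t2}
  B1 = {s1, t3}
  B2 = {t0}
s0 ∈ B0, t0 ∈ B2 → different blocks

NO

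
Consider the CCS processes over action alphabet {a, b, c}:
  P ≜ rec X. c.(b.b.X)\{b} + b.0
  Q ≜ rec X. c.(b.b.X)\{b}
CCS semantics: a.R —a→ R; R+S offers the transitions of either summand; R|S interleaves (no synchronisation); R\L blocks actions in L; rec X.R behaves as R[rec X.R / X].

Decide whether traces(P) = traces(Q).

P's transition system — 3 states:
  u0 = rec X. c.(b.b.X)\{b} + b.0 | =b=> u1, =c=> u2
  u1 = 0 | (no moves)
  u2 = (b.b.(rec X. c.(b.b.X)\{b} + b.0))\{b} | (no moves)
Q's transition system — 2 states:
  v0 = rec X. c.(b.b.X)\{b} | =c=> v1
  v1 = (b.b.(rec X. c.(b.b.X)\{b}))\{b} | (no moves)
Trace ⟨b⟩ through P, begin at {u0}:
  [1] b ⇒ {u1}
  P completes σ.
Trace ⟨b⟩ through Q, begin at {v0}:
  [1] b ⇒ ∅ (Q stuck)

NO — witness ⟨b⟩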